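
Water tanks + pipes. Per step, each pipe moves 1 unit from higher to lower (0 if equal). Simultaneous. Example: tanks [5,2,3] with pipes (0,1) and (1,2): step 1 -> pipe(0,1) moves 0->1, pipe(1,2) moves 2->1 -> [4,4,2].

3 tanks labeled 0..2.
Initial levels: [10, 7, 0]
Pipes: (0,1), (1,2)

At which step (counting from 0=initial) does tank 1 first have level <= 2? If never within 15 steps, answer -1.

Answer: -1

Derivation:
Step 1: flows [0->1,1->2] -> levels [9 7 1]
Step 2: flows [0->1,1->2] -> levels [8 7 2]
Step 3: flows [0->1,1->2] -> levels [7 7 3]
Step 4: flows [0=1,1->2] -> levels [7 6 4]
Step 5: flows [0->1,1->2] -> levels [6 6 5]
Step 6: flows [0=1,1->2] -> levels [6 5 6]
Step 7: flows [0->1,2->1] -> levels [5 7 5]
Step 8: flows [1->0,1->2] -> levels [6 5 6]
  -> period-2 cycle (repeats step 6); tank 1 never drops to <=2
Tank 1 never reaches <=2 within 15 steps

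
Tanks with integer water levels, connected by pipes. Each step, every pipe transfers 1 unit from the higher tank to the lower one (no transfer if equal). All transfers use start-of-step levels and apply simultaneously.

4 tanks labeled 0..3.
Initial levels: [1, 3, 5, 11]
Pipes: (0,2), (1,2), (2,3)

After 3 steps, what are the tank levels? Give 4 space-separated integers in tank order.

Answer: 4 4 4 8

Derivation:
Step 1: flows [2->0,2->1,3->2] -> levels [2 4 4 10]
Step 2: flows [2->0,1=2,3->2] -> levels [3 4 4 9]
Step 3: flows [2->0,1=2,3->2] -> levels [4 4 4 8]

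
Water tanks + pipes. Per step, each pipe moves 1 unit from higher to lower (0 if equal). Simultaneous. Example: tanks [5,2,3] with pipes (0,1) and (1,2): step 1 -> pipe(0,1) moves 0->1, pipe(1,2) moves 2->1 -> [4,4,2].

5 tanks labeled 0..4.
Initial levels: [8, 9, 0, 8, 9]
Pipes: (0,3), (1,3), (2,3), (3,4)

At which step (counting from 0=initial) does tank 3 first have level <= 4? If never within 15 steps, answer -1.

Answer: 7

Derivation:
Step 1: flows [0=3,1->3,3->2,4->3] -> levels [8 8 1 9 8]
Step 2: flows [3->0,3->1,3->2,3->4] -> levels [9 9 2 5 9]
Step 3: flows [0->3,1->3,3->2,4->3] -> levels [8 8 3 7 8]
Step 4: flows [0->3,1->3,3->2,4->3] -> levels [7 7 4 9 7]
Step 5: flows [3->0,3->1,3->2,3->4] -> levels [8 8 5 5 8]
Step 6: flows [0->3,1->3,2=3,4->3] -> levels [7 7 5 8 7]
Step 7: flows [3->0,3->1,3->2,3->4] -> levels [8 8 6 4 8]
Tank 3 first reaches <=4 at step 7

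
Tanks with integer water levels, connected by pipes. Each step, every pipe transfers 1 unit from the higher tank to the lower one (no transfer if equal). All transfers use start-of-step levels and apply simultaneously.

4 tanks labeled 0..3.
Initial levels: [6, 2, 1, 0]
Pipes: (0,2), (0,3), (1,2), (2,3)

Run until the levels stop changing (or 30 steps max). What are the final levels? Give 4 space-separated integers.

Answer: 2 3 1 3

Derivation:
Step 1: flows [0->2,0->3,1->2,2->3] -> levels [4 1 2 2]
Step 2: flows [0->2,0->3,2->1,2=3] -> levels [2 2 2 3]
Step 3: flows [0=2,3->0,1=2,3->2] -> levels [3 2 3 1]
Step 4: flows [0=2,0->3,2->1,2->3] -> levels [2 3 1 3]
Step 5: flows [0->2,3->0,1->2,3->2] -> levels [2 2 4 1]
Step 6: flows [2->0,0->3,2->1,2->3] -> levels [2 3 1 3]
  -> period-2 cycle: step 6 state = step 4 state; never stabilizes
  -> state at step 30: (30-4) mod 2 = 0, same as step 4 -> [2 3 1 3]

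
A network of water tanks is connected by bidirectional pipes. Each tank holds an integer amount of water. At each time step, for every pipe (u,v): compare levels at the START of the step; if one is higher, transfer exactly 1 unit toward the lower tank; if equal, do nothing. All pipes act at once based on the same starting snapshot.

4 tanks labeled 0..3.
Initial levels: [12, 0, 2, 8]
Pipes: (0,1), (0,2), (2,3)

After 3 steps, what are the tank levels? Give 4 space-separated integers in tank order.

Step 1: flows [0->1,0->2,3->2] -> levels [10 1 4 7]
Step 2: flows [0->1,0->2,3->2] -> levels [8 2 6 6]
Step 3: flows [0->1,0->2,2=3] -> levels [6 3 7 6]

Answer: 6 3 7 6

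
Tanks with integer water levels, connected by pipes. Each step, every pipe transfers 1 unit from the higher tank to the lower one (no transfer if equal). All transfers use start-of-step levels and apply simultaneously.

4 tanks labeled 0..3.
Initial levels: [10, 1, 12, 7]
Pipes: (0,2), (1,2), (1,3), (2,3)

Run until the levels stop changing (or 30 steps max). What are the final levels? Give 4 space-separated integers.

Step 1: flows [2->0,2->1,3->1,2->3] -> levels [11 3 9 7]
Step 2: flows [0->2,2->1,3->1,2->3] -> levels [10 5 8 7]
Step 3: flows [0->2,2->1,3->1,2->3] -> levels [9 7 7 7]
Step 4: flows [0->2,1=2,1=3,2=3] -> levels [8 7 8 7]
Step 5: flows [0=2,2->1,1=3,2->3] -> levels [8 8 6 8]
Step 6: flows [0->2,1->2,1=3,3->2] -> levels [7 7 9 7]
Step 7: flows [2->0,2->1,1=3,2->3] -> levels [8 8 6 8]
  -> period-2 cycle: step 7 state = step 5 state; never stabilizes
  -> state at step 30: (30-5) mod 2 = 1, same as step 6 -> [7 7 9 7]

Answer: 7 7 9 7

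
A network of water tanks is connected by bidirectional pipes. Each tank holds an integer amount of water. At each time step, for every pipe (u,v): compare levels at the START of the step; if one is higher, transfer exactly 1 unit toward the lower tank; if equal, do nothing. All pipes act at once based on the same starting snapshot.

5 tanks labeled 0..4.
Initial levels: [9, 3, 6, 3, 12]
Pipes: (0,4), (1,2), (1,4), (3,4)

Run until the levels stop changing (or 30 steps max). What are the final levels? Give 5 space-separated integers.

Answer: 7 7 6 7 6

Derivation:
Step 1: flows [4->0,2->1,4->1,4->3] -> levels [10 5 5 4 9]
Step 2: flows [0->4,1=2,4->1,4->3] -> levels [9 6 5 5 8]
Step 3: flows [0->4,1->2,4->1,4->3] -> levels [8 6 6 6 7]
Step 4: flows [0->4,1=2,4->1,4->3] -> levels [7 7 6 7 6]
Step 5: flows [0->4,1->2,1->4,3->4] -> levels [6 5 7 6 9]
Step 6: flows [4->0,2->1,4->1,4->3] -> levels [7 7 6 7 6]
  -> period-2 cycle: step 6 state = step 4 state; never stabilizes
  -> state at step 30: (30-4) mod 2 = 0, same as step 4 -> [7 7 6 7 6]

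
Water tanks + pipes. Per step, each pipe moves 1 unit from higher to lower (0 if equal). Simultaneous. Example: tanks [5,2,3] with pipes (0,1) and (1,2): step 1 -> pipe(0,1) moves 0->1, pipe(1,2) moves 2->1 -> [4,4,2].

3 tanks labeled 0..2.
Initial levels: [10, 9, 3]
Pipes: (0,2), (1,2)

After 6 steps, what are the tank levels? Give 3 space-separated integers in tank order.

Answer: 8 8 6

Derivation:
Step 1: flows [0->2,1->2] -> levels [9 8 5]
Step 2: flows [0->2,1->2] -> levels [8 7 7]
Step 3: flows [0->2,1=2] -> levels [7 7 8]
Step 4: flows [2->0,2->1] -> levels [8 8 6]
Step 5: flows [0->2,1->2] -> levels [7 7 8]
  -> period-2 cycle: step 5 state = step 3 state
  -> state at step 6: (6-3) mod 2 = 1, same as step 4 -> [8 8 6]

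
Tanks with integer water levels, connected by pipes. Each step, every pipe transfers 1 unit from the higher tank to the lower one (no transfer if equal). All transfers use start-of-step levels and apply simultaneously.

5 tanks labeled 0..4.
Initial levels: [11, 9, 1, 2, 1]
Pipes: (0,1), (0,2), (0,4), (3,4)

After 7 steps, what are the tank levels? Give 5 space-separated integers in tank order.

Answer: 5 5 5 5 4

Derivation:
Step 1: flows [0->1,0->2,0->4,3->4] -> levels [8 10 2 1 3]
Step 2: flows [1->0,0->2,0->4,4->3] -> levels [7 9 3 2 3]
Step 3: flows [1->0,0->2,0->4,4->3] -> levels [6 8 4 3 3]
Step 4: flows [1->0,0->2,0->4,3=4] -> levels [5 7 5 3 4]
Step 5: flows [1->0,0=2,0->4,4->3] -> levels [5 6 5 4 4]
Step 6: flows [1->0,0=2,0->4,3=4] -> levels [5 5 5 4 5]
Step 7: flows [0=1,0=2,0=4,4->3] -> levels [5 5 5 5 4]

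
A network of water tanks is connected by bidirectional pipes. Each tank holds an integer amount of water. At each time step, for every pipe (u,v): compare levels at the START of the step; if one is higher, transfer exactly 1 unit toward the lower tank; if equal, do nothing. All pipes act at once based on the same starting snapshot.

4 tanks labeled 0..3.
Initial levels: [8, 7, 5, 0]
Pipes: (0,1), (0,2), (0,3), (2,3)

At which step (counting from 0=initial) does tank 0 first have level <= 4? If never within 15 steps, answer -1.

Answer: 3

Derivation:
Step 1: flows [0->1,0->2,0->3,2->3] -> levels [5 8 5 2]
Step 2: flows [1->0,0=2,0->3,2->3] -> levels [5 7 4 4]
Step 3: flows [1->0,0->2,0->3,2=3] -> levels [4 6 5 5]
Tank 0 first reaches <=4 at step 3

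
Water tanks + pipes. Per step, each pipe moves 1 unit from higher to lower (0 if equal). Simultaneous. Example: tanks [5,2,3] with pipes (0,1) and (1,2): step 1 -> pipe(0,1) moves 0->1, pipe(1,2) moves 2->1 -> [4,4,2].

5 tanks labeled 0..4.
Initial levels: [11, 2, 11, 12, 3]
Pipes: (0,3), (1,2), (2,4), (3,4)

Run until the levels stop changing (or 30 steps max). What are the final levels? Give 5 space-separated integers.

Answer: 9 8 6 7 9

Derivation:
Step 1: flows [3->0,2->1,2->4,3->4] -> levels [12 3 9 10 5]
Step 2: flows [0->3,2->1,2->4,3->4] -> levels [11 4 7 10 7]
Step 3: flows [0->3,2->1,2=4,3->4] -> levels [10 5 6 10 8]
Step 4: flows [0=3,2->1,4->2,3->4] -> levels [10 6 6 9 8]
Step 5: flows [0->3,1=2,4->2,3->4] -> levels [9 6 7 9 8]
Step 6: flows [0=3,2->1,4->2,3->4] -> levels [9 7 7 8 8]
Step 7: flows [0->3,1=2,4->2,3=4] -> levels [8 7 8 9 7]
Step 8: flows [3->0,2->1,2->4,3->4] -> levels [9 8 6 7 9]
Step 9: flows [0->3,1->2,4->2,4->3] -> levels [8 7 8 9 7]
  -> period-2 cycle: step 9 state = step 7 state; never stabilizes
  -> state at step 30: (30-7) mod 2 = 1, same as step 8 -> [9 8 6 7 9]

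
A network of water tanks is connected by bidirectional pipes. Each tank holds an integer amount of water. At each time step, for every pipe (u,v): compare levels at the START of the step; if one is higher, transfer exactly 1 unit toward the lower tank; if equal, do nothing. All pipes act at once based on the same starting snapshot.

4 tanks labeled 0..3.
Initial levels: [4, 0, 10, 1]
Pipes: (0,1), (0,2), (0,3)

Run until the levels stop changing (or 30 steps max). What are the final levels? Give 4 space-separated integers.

Step 1: flows [0->1,2->0,0->3] -> levels [3 1 9 2]
Step 2: flows [0->1,2->0,0->3] -> levels [2 2 8 3]
Step 3: flows [0=1,2->0,3->0] -> levels [4 2 7 2]
Step 4: flows [0->1,2->0,0->3] -> levels [3 3 6 3]
Step 5: flows [0=1,2->0,0=3] -> levels [4 3 5 3]
Step 6: flows [0->1,2->0,0->3] -> levels [3 4 4 4]
Step 7: flows [1->0,2->0,3->0] -> levels [6 3 3 3]
Step 8: flows [0->1,0->2,0->3] -> levels [3 4 4 4]
  -> period-2 cycle: step 8 state = step 6 state; never stabilizes
  -> state at step 30: (30-6) mod 2 = 0, same as step 6 -> [3 4 4 4]

Answer: 3 4 4 4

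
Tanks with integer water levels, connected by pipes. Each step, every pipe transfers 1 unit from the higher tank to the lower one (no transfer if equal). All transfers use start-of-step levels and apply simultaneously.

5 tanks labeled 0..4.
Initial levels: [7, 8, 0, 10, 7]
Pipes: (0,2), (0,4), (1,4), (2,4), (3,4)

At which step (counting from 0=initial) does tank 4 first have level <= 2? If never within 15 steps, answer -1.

Step 1: flows [0->2,0=4,1->4,4->2,3->4] -> levels [6 7 2 9 8]
Step 2: flows [0->2,4->0,4->1,4->2,3->4] -> levels [6 8 4 8 6]
Step 3: flows [0->2,0=4,1->4,4->2,3->4] -> levels [5 7 6 7 7]
Step 4: flows [2->0,4->0,1=4,4->2,3=4] -> levels [7 7 6 7 5]
Step 5: flows [0->2,0->4,1->4,2->4,3->4] -> levels [5 6 6 6 9]
Step 6: flows [2->0,4->0,4->1,4->2,4->3] -> levels [7 7 6 7 5]
  -> period-2 cycle (repeats step 4); tank 4 never drops to <=2
Tank 4 never reaches <=2 within 15 steps

Answer: -1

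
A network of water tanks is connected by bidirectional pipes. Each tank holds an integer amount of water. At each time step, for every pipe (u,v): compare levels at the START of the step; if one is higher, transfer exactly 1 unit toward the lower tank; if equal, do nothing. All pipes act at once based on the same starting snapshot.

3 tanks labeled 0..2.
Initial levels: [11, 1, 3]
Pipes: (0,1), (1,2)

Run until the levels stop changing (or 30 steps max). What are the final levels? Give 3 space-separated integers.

Step 1: flows [0->1,2->1] -> levels [10 3 2]
Step 2: flows [0->1,1->2] -> levels [9 3 3]
Step 3: flows [0->1,1=2] -> levels [8 4 3]
Step 4: flows [0->1,1->2] -> levels [7 4 4]
Step 5: flows [0->1,1=2] -> levels [6 5 4]
Step 6: flows [0->1,1->2] -> levels [5 5 5]
Step 7: flows [0=1,1=2] -> levels [5 5 5]
  -> stable (no change)

Answer: 5 5 5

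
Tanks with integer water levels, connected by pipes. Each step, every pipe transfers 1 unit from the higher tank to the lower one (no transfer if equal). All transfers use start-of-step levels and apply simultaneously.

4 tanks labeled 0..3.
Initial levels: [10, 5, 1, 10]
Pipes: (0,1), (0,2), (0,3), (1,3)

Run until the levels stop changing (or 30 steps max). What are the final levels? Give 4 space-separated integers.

Step 1: flows [0->1,0->2,0=3,3->1] -> levels [8 7 2 9]
Step 2: flows [0->1,0->2,3->0,3->1] -> levels [7 9 3 7]
Step 3: flows [1->0,0->2,0=3,1->3] -> levels [7 7 4 8]
Step 4: flows [0=1,0->2,3->0,3->1] -> levels [7 8 5 6]
Step 5: flows [1->0,0->2,0->3,1->3] -> levels [6 6 6 8]
Step 6: flows [0=1,0=2,3->0,3->1] -> levels [7 7 6 6]
Step 7: flows [0=1,0->2,0->3,1->3] -> levels [5 6 7 8]
Step 8: flows [1->0,2->0,3->0,3->1] -> levels [8 6 6 6]
Step 9: flows [0->1,0->2,0->3,1=3] -> levels [5 7 7 7]
Step 10: flows [1->0,2->0,3->0,1=3] -> levels [8 6 6 6]
  -> period-2 cycle: step 10 state = step 8 state; never stabilizes
  -> state at step 30: (30-8) mod 2 = 0, same as step 8 -> [8 6 6 6]

Answer: 8 6 6 6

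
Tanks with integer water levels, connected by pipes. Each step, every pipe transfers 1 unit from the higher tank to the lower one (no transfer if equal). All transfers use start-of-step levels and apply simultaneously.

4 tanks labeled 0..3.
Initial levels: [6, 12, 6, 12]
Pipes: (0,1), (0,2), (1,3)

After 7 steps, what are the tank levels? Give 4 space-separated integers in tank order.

Answer: 10 8 8 10

Derivation:
Step 1: flows [1->0,0=2,1=3] -> levels [7 11 6 12]
Step 2: flows [1->0,0->2,3->1] -> levels [7 11 7 11]
Step 3: flows [1->0,0=2,1=3] -> levels [8 10 7 11]
Step 4: flows [1->0,0->2,3->1] -> levels [8 10 8 10]
Step 5: flows [1->0,0=2,1=3] -> levels [9 9 8 10]
Step 6: flows [0=1,0->2,3->1] -> levels [8 10 9 9]
Step 7: flows [1->0,2->0,1->3] -> levels [10 8 8 10]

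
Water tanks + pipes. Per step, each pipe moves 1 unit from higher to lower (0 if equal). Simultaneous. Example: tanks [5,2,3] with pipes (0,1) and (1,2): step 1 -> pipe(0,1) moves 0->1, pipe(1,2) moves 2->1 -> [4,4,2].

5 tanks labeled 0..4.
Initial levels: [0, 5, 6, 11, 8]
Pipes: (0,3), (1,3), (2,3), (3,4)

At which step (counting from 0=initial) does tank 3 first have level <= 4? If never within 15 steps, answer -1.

Step 1: flows [3->0,3->1,3->2,3->4] -> levels [1 6 7 7 9]
Step 2: flows [3->0,3->1,2=3,4->3] -> levels [2 7 7 6 8]
Step 3: flows [3->0,1->3,2->3,4->3] -> levels [3 6 6 8 7]
Step 4: flows [3->0,3->1,3->2,3->4] -> levels [4 7 7 4 8]
Tank 3 first reaches <=4 at step 4

Answer: 4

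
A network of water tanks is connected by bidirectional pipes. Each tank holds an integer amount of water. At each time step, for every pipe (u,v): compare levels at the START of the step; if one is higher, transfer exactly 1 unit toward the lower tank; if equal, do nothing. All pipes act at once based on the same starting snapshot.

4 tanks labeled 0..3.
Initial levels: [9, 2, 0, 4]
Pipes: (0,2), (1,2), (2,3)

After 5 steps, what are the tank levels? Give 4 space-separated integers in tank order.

Step 1: flows [0->2,1->2,3->2] -> levels [8 1 3 3]
Step 2: flows [0->2,2->1,2=3] -> levels [7 2 3 3]
Step 3: flows [0->2,2->1,2=3] -> levels [6 3 3 3]
Step 4: flows [0->2,1=2,2=3] -> levels [5 3 4 3]
Step 5: flows [0->2,2->1,2->3] -> levels [4 4 3 4]

Answer: 4 4 3 4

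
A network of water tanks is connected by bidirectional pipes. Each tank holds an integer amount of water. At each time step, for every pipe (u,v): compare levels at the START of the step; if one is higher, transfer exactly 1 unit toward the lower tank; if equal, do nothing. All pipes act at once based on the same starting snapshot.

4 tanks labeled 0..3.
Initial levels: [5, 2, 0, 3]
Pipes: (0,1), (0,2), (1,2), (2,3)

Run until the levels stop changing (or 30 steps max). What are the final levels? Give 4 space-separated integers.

Step 1: flows [0->1,0->2,1->2,3->2] -> levels [3 2 3 2]
Step 2: flows [0->1,0=2,2->1,2->3] -> levels [2 4 1 3]
Step 3: flows [1->0,0->2,1->2,3->2] -> levels [2 2 4 2]
Step 4: flows [0=1,2->0,2->1,2->3] -> levels [3 3 1 3]
Step 5: flows [0=1,0->2,1->2,3->2] -> levels [2 2 4 2]
  -> period-2 cycle: step 5 state = step 3 state; never stabilizes
  -> state at step 30: (30-3) mod 2 = 1, same as step 4 -> [3 3 1 3]

Answer: 3 3 1 3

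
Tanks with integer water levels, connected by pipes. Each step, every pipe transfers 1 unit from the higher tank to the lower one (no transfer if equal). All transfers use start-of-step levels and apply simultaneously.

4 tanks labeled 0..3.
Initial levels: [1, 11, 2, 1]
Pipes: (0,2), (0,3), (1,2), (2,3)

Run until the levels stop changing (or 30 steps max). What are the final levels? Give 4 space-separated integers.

Answer: 3 3 6 3

Derivation:
Step 1: flows [2->0,0=3,1->2,2->3] -> levels [2 10 1 2]
Step 2: flows [0->2,0=3,1->2,3->2] -> levels [1 9 4 1]
Step 3: flows [2->0,0=3,1->2,2->3] -> levels [2 8 3 2]
Step 4: flows [2->0,0=3,1->2,2->3] -> levels [3 7 2 3]
Step 5: flows [0->2,0=3,1->2,3->2] -> levels [2 6 5 2]
Step 6: flows [2->0,0=3,1->2,2->3] -> levels [3 5 4 3]
Step 7: flows [2->0,0=3,1->2,2->3] -> levels [4 4 3 4]
Step 8: flows [0->2,0=3,1->2,3->2] -> levels [3 3 6 3]
Step 9: flows [2->0,0=3,2->1,2->3] -> levels [4 4 3 4]
  -> period-2 cycle: step 9 state = step 7 state; never stabilizes
  -> state at step 30: (30-7) mod 2 = 1, same as step 8 -> [3 3 6 3]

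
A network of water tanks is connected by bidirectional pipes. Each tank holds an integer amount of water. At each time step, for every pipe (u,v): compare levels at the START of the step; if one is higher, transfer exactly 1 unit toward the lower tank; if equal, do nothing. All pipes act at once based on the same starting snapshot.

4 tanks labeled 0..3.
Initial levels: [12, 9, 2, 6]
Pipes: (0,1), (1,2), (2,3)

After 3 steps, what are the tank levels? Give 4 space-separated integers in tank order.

Step 1: flows [0->1,1->2,3->2] -> levels [11 9 4 5]
Step 2: flows [0->1,1->2,3->2] -> levels [10 9 6 4]
Step 3: flows [0->1,1->2,2->3] -> levels [9 9 6 5]

Answer: 9 9 6 5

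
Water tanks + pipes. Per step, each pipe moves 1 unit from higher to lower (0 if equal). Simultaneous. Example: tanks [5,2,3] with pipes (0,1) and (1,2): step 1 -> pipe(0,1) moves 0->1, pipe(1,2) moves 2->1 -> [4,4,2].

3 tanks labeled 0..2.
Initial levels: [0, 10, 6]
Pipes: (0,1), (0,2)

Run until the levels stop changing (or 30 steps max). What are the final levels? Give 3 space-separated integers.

Step 1: flows [1->0,2->0] -> levels [2 9 5]
Step 2: flows [1->0,2->0] -> levels [4 8 4]
Step 3: flows [1->0,0=2] -> levels [5 7 4]
Step 4: flows [1->0,0->2] -> levels [5 6 5]
Step 5: flows [1->0,0=2] -> levels [6 5 5]
Step 6: flows [0->1,0->2] -> levels [4 6 6]
Step 7: flows [1->0,2->0] -> levels [6 5 5]
  -> period-2 cycle: step 7 state = step 5 state; never stabilizes
  -> state at step 30: (30-5) mod 2 = 1, same as step 6 -> [4 6 6]

Answer: 4 6 6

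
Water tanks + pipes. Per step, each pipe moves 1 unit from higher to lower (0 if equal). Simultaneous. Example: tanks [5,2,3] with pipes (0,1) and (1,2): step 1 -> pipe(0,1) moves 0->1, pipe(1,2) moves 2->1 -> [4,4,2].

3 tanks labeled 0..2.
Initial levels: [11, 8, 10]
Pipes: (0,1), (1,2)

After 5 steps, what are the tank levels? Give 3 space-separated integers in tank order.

Answer: 9 11 9

Derivation:
Step 1: flows [0->1,2->1] -> levels [10 10 9]
Step 2: flows [0=1,1->2] -> levels [10 9 10]
Step 3: flows [0->1,2->1] -> levels [9 11 9]
Step 4: flows [1->0,1->2] -> levels [10 9 10]
  -> period-2 cycle: step 4 state = step 2 state
  -> state at step 5: (5-2) mod 2 = 1, same as step 3 -> [9 11 9]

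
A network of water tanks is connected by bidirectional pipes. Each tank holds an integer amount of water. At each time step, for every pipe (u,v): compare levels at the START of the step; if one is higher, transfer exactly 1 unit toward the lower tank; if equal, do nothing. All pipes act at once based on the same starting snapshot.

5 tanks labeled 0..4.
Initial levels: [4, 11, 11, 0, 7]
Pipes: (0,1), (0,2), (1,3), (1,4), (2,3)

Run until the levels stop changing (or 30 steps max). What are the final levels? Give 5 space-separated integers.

Step 1: flows [1->0,2->0,1->3,1->4,2->3] -> levels [6 8 9 2 8]
Step 2: flows [1->0,2->0,1->3,1=4,2->3] -> levels [8 6 7 4 8]
Step 3: flows [0->1,0->2,1->3,4->1,2->3] -> levels [6 7 7 6 7]
Step 4: flows [1->0,2->0,1->3,1=4,2->3] -> levels [8 5 5 8 7]
Step 5: flows [0->1,0->2,3->1,4->1,3->2] -> levels [6 8 7 6 6]
Step 6: flows [1->0,2->0,1->3,1->4,2->3] -> levels [8 5 5 8 7]
  -> period-2 cycle: step 6 state = step 4 state; never stabilizes
  -> state at step 30: (30-4) mod 2 = 0, same as step 4 -> [8 5 5 8 7]

Answer: 8 5 5 8 7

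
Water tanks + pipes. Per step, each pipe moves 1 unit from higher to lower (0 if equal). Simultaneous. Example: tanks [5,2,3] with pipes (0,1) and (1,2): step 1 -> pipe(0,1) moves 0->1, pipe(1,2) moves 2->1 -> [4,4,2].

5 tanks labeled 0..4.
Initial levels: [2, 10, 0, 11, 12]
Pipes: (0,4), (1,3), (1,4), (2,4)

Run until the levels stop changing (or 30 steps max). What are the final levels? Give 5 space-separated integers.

Answer: 7 8 7 7 6

Derivation:
Step 1: flows [4->0,3->1,4->1,4->2] -> levels [3 12 1 10 9]
Step 2: flows [4->0,1->3,1->4,4->2] -> levels [4 10 2 11 8]
Step 3: flows [4->0,3->1,1->4,4->2] -> levels [5 10 3 10 7]
Step 4: flows [4->0,1=3,1->4,4->2] -> levels [6 9 4 10 6]
Step 5: flows [0=4,3->1,1->4,4->2] -> levels [6 9 5 9 6]
Step 6: flows [0=4,1=3,1->4,4->2] -> levels [6 8 6 9 6]
Step 7: flows [0=4,3->1,1->4,2=4] -> levels [6 8 6 8 7]
Step 8: flows [4->0,1=3,1->4,4->2] -> levels [7 7 7 8 6]
Step 9: flows [0->4,3->1,1->4,2->4] -> levels [6 7 6 7 9]
Step 10: flows [4->0,1=3,4->1,4->2] -> levels [7 8 7 7 6]
Step 11: flows [0->4,1->3,1->4,2->4] -> levels [6 6 6 8 9]
Step 12: flows [4->0,3->1,4->1,4->2] -> levels [7 8 7 7 6]
  -> period-2 cycle: step 12 state = step 10 state; never stabilizes
  -> state at step 30: (30-10) mod 2 = 0, same as step 10 -> [7 8 7 7 6]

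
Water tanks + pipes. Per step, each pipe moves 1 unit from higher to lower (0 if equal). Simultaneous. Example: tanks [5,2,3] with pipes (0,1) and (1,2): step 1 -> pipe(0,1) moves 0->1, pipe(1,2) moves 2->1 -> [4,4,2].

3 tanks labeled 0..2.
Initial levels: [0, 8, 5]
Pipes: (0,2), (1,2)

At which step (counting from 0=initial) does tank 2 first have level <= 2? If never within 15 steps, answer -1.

Answer: -1

Derivation:
Step 1: flows [2->0,1->2] -> levels [1 7 5]
Step 2: flows [2->0,1->2] -> levels [2 6 5]
Step 3: flows [2->0,1->2] -> levels [3 5 5]
Step 4: flows [2->0,1=2] -> levels [4 5 4]
Step 5: flows [0=2,1->2] -> levels [4 4 5]
Step 6: flows [2->0,2->1] -> levels [5 5 3]
Step 7: flows [0->2,1->2] -> levels [4 4 5]
  -> period-2 cycle (repeats step 5); tank 2 never drops to <=2
Tank 2 never reaches <=2 within 15 steps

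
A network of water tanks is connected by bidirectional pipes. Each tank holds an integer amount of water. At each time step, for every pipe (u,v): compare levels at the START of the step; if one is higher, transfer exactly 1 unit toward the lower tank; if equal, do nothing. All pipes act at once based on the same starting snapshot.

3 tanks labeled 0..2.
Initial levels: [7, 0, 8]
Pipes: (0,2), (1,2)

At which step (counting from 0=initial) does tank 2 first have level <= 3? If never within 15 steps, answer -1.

Answer: -1

Derivation:
Step 1: flows [2->0,2->1] -> levels [8 1 6]
Step 2: flows [0->2,2->1] -> levels [7 2 6]
Step 3: flows [0->2,2->1] -> levels [6 3 6]
Step 4: flows [0=2,2->1] -> levels [6 4 5]
Step 5: flows [0->2,2->1] -> levels [5 5 5]
Step 6: flows [0=2,1=2] -> levels [5 5 5]
  -> stable; tank 2 stays at 5 > 3
Tank 2 never reaches <=3 within 15 steps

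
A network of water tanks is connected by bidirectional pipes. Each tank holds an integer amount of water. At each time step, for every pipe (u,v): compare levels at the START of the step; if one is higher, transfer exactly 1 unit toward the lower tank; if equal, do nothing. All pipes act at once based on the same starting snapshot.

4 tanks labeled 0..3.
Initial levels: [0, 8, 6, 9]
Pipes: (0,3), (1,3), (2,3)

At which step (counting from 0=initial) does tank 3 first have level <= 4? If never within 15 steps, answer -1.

Answer: 5

Derivation:
Step 1: flows [3->0,3->1,3->2] -> levels [1 9 7 6]
Step 2: flows [3->0,1->3,2->3] -> levels [2 8 6 7]
Step 3: flows [3->0,1->3,3->2] -> levels [3 7 7 6]
Step 4: flows [3->0,1->3,2->3] -> levels [4 6 6 7]
Step 5: flows [3->0,3->1,3->2] -> levels [5 7 7 4]
Tank 3 first reaches <=4 at step 5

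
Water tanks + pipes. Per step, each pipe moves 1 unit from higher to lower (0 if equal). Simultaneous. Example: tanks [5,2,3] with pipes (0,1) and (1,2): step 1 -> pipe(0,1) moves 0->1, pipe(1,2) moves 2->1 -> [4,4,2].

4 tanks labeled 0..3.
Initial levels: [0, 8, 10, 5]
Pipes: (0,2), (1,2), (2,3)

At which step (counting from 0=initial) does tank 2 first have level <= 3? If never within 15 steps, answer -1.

Answer: -1

Derivation:
Step 1: flows [2->0,2->1,2->3] -> levels [1 9 7 6]
Step 2: flows [2->0,1->2,2->3] -> levels [2 8 6 7]
Step 3: flows [2->0,1->2,3->2] -> levels [3 7 7 6]
Step 4: flows [2->0,1=2,2->3] -> levels [4 7 5 7]
Step 5: flows [2->0,1->2,3->2] -> levels [5 6 6 6]
Step 6: flows [2->0,1=2,2=3] -> levels [6 6 5 6]
Step 7: flows [0->2,1->2,3->2] -> levels [5 5 8 5]
Step 8: flows [2->0,2->1,2->3] -> levels [6 6 5 6]
  -> period-2 cycle (repeats step 6); tank 2 never drops to <=3
Tank 2 never reaches <=3 within 15 steps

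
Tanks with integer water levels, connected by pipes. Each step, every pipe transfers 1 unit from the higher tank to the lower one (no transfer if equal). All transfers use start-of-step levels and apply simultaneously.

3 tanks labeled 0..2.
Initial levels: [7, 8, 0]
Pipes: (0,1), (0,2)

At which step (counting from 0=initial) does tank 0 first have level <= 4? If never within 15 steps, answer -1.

Step 1: flows [1->0,0->2] -> levels [7 7 1]
Step 2: flows [0=1,0->2] -> levels [6 7 2]
Step 3: flows [1->0,0->2] -> levels [6 6 3]
Step 4: flows [0=1,0->2] -> levels [5 6 4]
Step 5: flows [1->0,0->2] -> levels [5 5 5]
Step 6: flows [0=1,0=2] -> levels [5 5 5]
  -> stable; tank 0 stays at 5 > 4
Tank 0 never reaches <=4 within 15 steps

Answer: -1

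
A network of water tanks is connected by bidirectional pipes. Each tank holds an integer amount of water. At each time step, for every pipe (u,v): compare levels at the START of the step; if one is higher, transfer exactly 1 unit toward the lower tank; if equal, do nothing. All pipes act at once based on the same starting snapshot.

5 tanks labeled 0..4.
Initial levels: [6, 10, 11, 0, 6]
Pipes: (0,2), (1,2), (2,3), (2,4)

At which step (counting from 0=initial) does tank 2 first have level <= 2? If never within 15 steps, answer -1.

Step 1: flows [2->0,2->1,2->3,2->4] -> levels [7 11 7 1 7]
Step 2: flows [0=2,1->2,2->3,2=4] -> levels [7 10 7 2 7]
Step 3: flows [0=2,1->2,2->3,2=4] -> levels [7 9 7 3 7]
Step 4: flows [0=2,1->2,2->3,2=4] -> levels [7 8 7 4 7]
Step 5: flows [0=2,1->2,2->3,2=4] -> levels [7 7 7 5 7]
Step 6: flows [0=2,1=2,2->3,2=4] -> levels [7 7 6 6 7]
Step 7: flows [0->2,1->2,2=3,4->2] -> levels [6 6 9 6 6]
Step 8: flows [2->0,2->1,2->3,2->4] -> levels [7 7 5 7 7]
Step 9: flows [0->2,1->2,3->2,4->2] -> levels [6 6 9 6 6]
  -> period-2 cycle (repeats step 7); tank 2 never drops to <=2
Tank 2 never reaches <=2 within 15 steps

Answer: -1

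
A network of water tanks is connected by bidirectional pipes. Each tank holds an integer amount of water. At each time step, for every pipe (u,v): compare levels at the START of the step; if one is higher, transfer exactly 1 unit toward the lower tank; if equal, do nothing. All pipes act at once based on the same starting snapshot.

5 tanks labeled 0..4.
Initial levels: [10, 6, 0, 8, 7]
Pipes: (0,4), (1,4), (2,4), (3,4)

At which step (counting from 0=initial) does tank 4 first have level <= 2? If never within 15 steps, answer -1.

Answer: -1

Derivation:
Step 1: flows [0->4,4->1,4->2,3->4] -> levels [9 7 1 7 7]
Step 2: flows [0->4,1=4,4->2,3=4] -> levels [8 7 2 7 7]
Step 3: flows [0->4,1=4,4->2,3=4] -> levels [7 7 3 7 7]
Step 4: flows [0=4,1=4,4->2,3=4] -> levels [7 7 4 7 6]
Step 5: flows [0->4,1->4,4->2,3->4] -> levels [6 6 5 6 8]
Step 6: flows [4->0,4->1,4->2,4->3] -> levels [7 7 6 7 4]
Step 7: flows [0->4,1->4,2->4,3->4] -> levels [6 6 5 6 8]
  -> period-2 cycle (repeats step 5); tank 4 never drops to <=2
Tank 4 never reaches <=2 within 15 steps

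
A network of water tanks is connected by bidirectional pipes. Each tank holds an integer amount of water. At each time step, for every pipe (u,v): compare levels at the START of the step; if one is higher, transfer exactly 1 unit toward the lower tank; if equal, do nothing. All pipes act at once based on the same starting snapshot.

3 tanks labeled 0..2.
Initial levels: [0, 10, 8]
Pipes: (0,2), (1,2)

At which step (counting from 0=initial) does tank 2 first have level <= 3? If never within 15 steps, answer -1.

Step 1: flows [2->0,1->2] -> levels [1 9 8]
Step 2: flows [2->0,1->2] -> levels [2 8 8]
Step 3: flows [2->0,1=2] -> levels [3 8 7]
Step 4: flows [2->0,1->2] -> levels [4 7 7]
Step 5: flows [2->0,1=2] -> levels [5 7 6]
Step 6: flows [2->0,1->2] -> levels [6 6 6]
Step 7: flows [0=2,1=2] -> levels [6 6 6]
  -> stable; tank 2 stays at 6 > 3
Tank 2 never reaches <=3 within 15 steps

Answer: -1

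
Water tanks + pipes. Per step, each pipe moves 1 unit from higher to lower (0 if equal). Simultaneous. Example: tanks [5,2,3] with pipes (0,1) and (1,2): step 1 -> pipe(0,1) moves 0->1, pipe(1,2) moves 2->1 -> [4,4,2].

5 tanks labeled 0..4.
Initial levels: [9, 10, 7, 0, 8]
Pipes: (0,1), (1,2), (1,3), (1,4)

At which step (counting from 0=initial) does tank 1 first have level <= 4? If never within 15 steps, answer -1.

Answer: 7

Derivation:
Step 1: flows [1->0,1->2,1->3,1->4] -> levels [10 6 8 1 9]
Step 2: flows [0->1,2->1,1->3,4->1] -> levels [9 8 7 2 8]
Step 3: flows [0->1,1->2,1->3,1=4] -> levels [8 7 8 3 8]
Step 4: flows [0->1,2->1,1->3,4->1] -> levels [7 9 7 4 7]
Step 5: flows [1->0,1->2,1->3,1->4] -> levels [8 5 8 5 8]
Step 6: flows [0->1,2->1,1=3,4->1] -> levels [7 8 7 5 7]
Step 7: flows [1->0,1->2,1->3,1->4] -> levels [8 4 8 6 8]
Tank 1 first reaches <=4 at step 7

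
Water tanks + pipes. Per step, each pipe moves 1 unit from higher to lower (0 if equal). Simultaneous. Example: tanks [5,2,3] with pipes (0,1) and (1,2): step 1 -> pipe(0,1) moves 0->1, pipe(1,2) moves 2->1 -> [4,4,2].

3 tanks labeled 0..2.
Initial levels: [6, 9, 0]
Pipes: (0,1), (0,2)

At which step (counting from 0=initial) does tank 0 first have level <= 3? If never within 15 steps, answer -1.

Answer: -1

Derivation:
Step 1: flows [1->0,0->2] -> levels [6 8 1]
Step 2: flows [1->0,0->2] -> levels [6 7 2]
Step 3: flows [1->0,0->2] -> levels [6 6 3]
Step 4: flows [0=1,0->2] -> levels [5 6 4]
Step 5: flows [1->0,0->2] -> levels [5 5 5]
Step 6: flows [0=1,0=2] -> levels [5 5 5]
  -> stable; tank 0 stays at 5 > 3
Tank 0 never reaches <=3 within 15 steps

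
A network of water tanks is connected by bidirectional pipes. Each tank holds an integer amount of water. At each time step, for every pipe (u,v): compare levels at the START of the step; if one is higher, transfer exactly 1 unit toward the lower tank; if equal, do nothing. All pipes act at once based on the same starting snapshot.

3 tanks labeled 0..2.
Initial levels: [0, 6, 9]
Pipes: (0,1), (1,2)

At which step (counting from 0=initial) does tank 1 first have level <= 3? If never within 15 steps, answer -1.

Step 1: flows [1->0,2->1] -> levels [1 6 8]
Step 2: flows [1->0,2->1] -> levels [2 6 7]
Step 3: flows [1->0,2->1] -> levels [3 6 6]
Step 4: flows [1->0,1=2] -> levels [4 5 6]
Step 5: flows [1->0,2->1] -> levels [5 5 5]
Step 6: flows [0=1,1=2] -> levels [5 5 5]
  -> stable; tank 1 stays at 5 > 3
Tank 1 never reaches <=3 within 15 steps

Answer: -1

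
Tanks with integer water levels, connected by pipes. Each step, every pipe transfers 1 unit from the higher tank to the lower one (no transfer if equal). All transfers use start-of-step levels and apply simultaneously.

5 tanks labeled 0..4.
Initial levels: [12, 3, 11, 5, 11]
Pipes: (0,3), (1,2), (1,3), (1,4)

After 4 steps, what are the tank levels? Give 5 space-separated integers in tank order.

Step 1: flows [0->3,2->1,3->1,4->1] -> levels [11 6 10 5 10]
Step 2: flows [0->3,2->1,1->3,4->1] -> levels [10 7 9 7 9]
Step 3: flows [0->3,2->1,1=3,4->1] -> levels [9 9 8 8 8]
Step 4: flows [0->3,1->2,1->3,1->4] -> levels [8 6 9 10 9]

Answer: 8 6 9 10 9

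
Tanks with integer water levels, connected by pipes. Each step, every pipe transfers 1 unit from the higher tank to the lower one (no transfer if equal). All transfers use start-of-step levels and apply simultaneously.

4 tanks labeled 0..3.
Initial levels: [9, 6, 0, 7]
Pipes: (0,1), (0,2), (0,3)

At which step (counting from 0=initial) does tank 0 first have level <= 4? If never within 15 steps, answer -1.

Step 1: flows [0->1,0->2,0->3] -> levels [6 7 1 8]
Step 2: flows [1->0,0->2,3->0] -> levels [7 6 2 7]
Step 3: flows [0->1,0->2,0=3] -> levels [5 7 3 7]
Step 4: flows [1->0,0->2,3->0] -> levels [6 6 4 6]
Step 5: flows [0=1,0->2,0=3] -> levels [5 6 5 6]
Step 6: flows [1->0,0=2,3->0] -> levels [7 5 5 5]
Step 7: flows [0->1,0->2,0->3] -> levels [4 6 6 6]
Tank 0 first reaches <=4 at step 7

Answer: 7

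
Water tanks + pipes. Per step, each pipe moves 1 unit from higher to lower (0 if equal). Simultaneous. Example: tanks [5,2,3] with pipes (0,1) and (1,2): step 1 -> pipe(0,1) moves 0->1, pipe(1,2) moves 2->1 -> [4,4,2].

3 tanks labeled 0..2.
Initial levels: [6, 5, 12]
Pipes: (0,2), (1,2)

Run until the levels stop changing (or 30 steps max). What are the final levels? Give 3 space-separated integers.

Answer: 7 7 9

Derivation:
Step 1: flows [2->0,2->1] -> levels [7 6 10]
Step 2: flows [2->0,2->1] -> levels [8 7 8]
Step 3: flows [0=2,2->1] -> levels [8 8 7]
Step 4: flows [0->2,1->2] -> levels [7 7 9]
Step 5: flows [2->0,2->1] -> levels [8 8 7]
  -> period-2 cycle: step 5 state = step 3 state; never stabilizes
  -> state at step 30: (30-3) mod 2 = 1, same as step 4 -> [7 7 9]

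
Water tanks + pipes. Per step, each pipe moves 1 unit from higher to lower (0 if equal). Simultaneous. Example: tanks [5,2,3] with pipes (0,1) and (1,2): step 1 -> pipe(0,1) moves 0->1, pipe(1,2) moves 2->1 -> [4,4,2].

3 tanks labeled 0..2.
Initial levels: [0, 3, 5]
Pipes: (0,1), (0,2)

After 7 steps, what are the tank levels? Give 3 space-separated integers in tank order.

Answer: 2 3 3

Derivation:
Step 1: flows [1->0,2->0] -> levels [2 2 4]
Step 2: flows [0=1,2->0] -> levels [3 2 3]
Step 3: flows [0->1,0=2] -> levels [2 3 3]
Step 4: flows [1->0,2->0] -> levels [4 2 2]
Step 5: flows [0->1,0->2] -> levels [2 3 3]
  -> period-2 cycle: step 5 state = step 3 state
  -> state at step 7: (7-3) mod 2 = 0, same as step 3 -> [2 3 3]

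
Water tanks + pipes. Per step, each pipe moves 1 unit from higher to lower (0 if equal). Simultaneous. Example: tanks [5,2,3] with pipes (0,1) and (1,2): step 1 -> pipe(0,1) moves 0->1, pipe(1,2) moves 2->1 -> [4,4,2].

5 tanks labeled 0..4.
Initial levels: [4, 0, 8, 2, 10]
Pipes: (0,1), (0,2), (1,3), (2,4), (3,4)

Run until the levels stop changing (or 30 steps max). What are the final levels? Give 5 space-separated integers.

Answer: 6 4 4 6 4

Derivation:
Step 1: flows [0->1,2->0,3->1,4->2,4->3] -> levels [4 2 8 2 8]
Step 2: flows [0->1,2->0,1=3,2=4,4->3] -> levels [4 3 7 3 7]
Step 3: flows [0->1,2->0,1=3,2=4,4->3] -> levels [4 4 6 4 6]
Step 4: flows [0=1,2->0,1=3,2=4,4->3] -> levels [5 4 5 5 5]
Step 5: flows [0->1,0=2,3->1,2=4,3=4] -> levels [4 6 5 4 5]
Step 6: flows [1->0,2->0,1->3,2=4,4->3] -> levels [6 4 4 6 4]
Step 7: flows [0->1,0->2,3->1,2=4,3->4] -> levels [4 6 5 4 5]
  -> period-2 cycle: step 7 state = step 5 state; never stabilizes
  -> state at step 30: (30-5) mod 2 = 1, same as step 6 -> [6 4 4 6 4]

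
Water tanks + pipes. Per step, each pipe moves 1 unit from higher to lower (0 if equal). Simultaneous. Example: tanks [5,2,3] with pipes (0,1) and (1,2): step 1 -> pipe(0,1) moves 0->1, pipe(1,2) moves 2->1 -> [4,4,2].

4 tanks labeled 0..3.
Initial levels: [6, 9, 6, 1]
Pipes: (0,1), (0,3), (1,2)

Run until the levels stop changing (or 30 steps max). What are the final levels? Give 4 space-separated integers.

Step 1: flows [1->0,0->3,1->2] -> levels [6 7 7 2]
Step 2: flows [1->0,0->3,1=2] -> levels [6 6 7 3]
Step 3: flows [0=1,0->3,2->1] -> levels [5 7 6 4]
Step 4: flows [1->0,0->3,1->2] -> levels [5 5 7 5]
Step 5: flows [0=1,0=3,2->1] -> levels [5 6 6 5]
Step 6: flows [1->0,0=3,1=2] -> levels [6 5 6 5]
Step 7: flows [0->1,0->3,2->1] -> levels [4 7 5 6]
Step 8: flows [1->0,3->0,1->2] -> levels [6 5 6 5]
  -> period-2 cycle: step 8 state = step 6 state; never stabilizes
  -> state at step 30: (30-6) mod 2 = 0, same as step 6 -> [6 5 6 5]

Answer: 6 5 6 5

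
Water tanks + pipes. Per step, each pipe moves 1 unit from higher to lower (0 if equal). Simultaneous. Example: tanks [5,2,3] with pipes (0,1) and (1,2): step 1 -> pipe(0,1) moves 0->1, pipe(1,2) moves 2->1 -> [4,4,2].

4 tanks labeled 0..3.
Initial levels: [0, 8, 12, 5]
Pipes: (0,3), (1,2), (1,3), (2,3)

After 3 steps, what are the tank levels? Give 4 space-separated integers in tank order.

Step 1: flows [3->0,2->1,1->3,2->3] -> levels [1 8 10 6]
Step 2: flows [3->0,2->1,1->3,2->3] -> levels [2 8 8 7]
Step 3: flows [3->0,1=2,1->3,2->3] -> levels [3 7 7 8]

Answer: 3 7 7 8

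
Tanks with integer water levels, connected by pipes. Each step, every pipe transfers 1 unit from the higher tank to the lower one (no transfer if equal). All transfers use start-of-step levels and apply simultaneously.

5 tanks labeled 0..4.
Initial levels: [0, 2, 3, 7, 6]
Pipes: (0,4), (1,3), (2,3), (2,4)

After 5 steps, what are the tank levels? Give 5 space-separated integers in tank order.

Step 1: flows [4->0,3->1,3->2,4->2] -> levels [1 3 5 5 4]
Step 2: flows [4->0,3->1,2=3,2->4] -> levels [2 4 4 4 4]
Step 3: flows [4->0,1=3,2=3,2=4] -> levels [3 4 4 4 3]
Step 4: flows [0=4,1=3,2=3,2->4] -> levels [3 4 3 4 4]
Step 5: flows [4->0,1=3,3->2,4->2] -> levels [4 4 5 3 2]

Answer: 4 4 5 3 2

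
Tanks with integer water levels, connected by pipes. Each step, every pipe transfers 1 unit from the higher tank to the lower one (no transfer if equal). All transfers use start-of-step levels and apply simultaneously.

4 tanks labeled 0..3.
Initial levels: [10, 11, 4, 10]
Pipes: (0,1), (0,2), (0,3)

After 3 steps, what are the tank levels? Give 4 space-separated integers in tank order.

Step 1: flows [1->0,0->2,0=3] -> levels [10 10 5 10]
Step 2: flows [0=1,0->2,0=3] -> levels [9 10 6 10]
Step 3: flows [1->0,0->2,3->0] -> levels [10 9 7 9]

Answer: 10 9 7 9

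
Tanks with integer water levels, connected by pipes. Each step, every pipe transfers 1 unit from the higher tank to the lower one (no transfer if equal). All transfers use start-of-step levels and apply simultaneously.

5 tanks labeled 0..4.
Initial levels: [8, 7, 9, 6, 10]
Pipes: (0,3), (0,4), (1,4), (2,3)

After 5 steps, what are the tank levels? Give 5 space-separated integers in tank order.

Answer: 8 8 8 8 8

Derivation:
Step 1: flows [0->3,4->0,4->1,2->3] -> levels [8 8 8 8 8]
Step 2: flows [0=3,0=4,1=4,2=3] -> levels [8 8 8 8 8]
  -> stable; steps 3..5 unchanged -> [8 8 8 8 8]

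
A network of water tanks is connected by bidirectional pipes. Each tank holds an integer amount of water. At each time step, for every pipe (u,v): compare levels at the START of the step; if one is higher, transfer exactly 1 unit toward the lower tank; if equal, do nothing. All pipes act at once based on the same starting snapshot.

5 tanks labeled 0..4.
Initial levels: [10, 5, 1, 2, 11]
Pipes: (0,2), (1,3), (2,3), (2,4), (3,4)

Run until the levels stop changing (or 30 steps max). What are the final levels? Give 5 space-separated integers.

Step 1: flows [0->2,1->3,3->2,4->2,4->3] -> levels [9 4 4 3 9]
Step 2: flows [0->2,1->3,2->3,4->2,4->3] -> levels [8 3 5 6 7]
Step 3: flows [0->2,3->1,3->2,4->2,4->3] -> levels [7 4 8 5 5]
Step 4: flows [2->0,3->1,2->3,2->4,3=4] -> levels [8 5 5 5 6]
Step 5: flows [0->2,1=3,2=3,4->2,4->3] -> levels [7 5 7 6 4]
Step 6: flows [0=2,3->1,2->3,2->4,3->4] -> levels [7 6 5 5 6]
Step 7: flows [0->2,1->3,2=3,4->2,4->3] -> levels [6 5 7 7 4]
Step 8: flows [2->0,3->1,2=3,2->4,3->4] -> levels [7 6 5 5 6]
  -> period-2 cycle: step 8 state = step 6 state; never stabilizes
  -> state at step 30: (30-6) mod 2 = 0, same as step 6 -> [7 6 5 5 6]

Answer: 7 6 5 5 6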